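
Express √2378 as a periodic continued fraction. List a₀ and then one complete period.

a₀ = ⌊√2378⌋ = 48.
With m₀=0, d₀=1 and mₖ₊₁ = dₖaₖ − mₖ, dₖ₊₁ = (n − mₖ₊₁²)/dₖ, aₖ₊₁ = ⌊(a₀+mₖ₊₁)/dₖ₊₁⌋:
  k=1: m=48, d=74, a=1
  k=2: m=26, d=23, a=3
  k=3: m=43, d=23, a=3
  k=4: m=26, d=74, a=1
  k=5: m=48, d=1, a=96
d=1 and a=2a₀=96 at k=5, so the next step gives (m, d) = (48, 74) again — its k=1 value — and the period has length 5.

[48; 1, 3, 3, 1, 96]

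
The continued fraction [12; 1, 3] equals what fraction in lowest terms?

51/4

Fold from the inside: start with 3/1.
  1 + 1/3 = 4/3
  12 + 3/4 = 51/4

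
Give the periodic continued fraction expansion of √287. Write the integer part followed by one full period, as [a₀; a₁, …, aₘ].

[16; 1, 15, 1, 32]

a₀ = ⌊√287⌋ = 16.
With m₀=0, d₀=1 and mₖ₊₁ = dₖaₖ − mₖ, dₖ₊₁ = (n − mₖ₊₁²)/dₖ, aₖ₊₁ = ⌊(a₀+mₖ₊₁)/dₖ₊₁⌋:
  k=1: m=16, d=31, a=1
  k=2: m=15, d=2, a=15
  k=3: m=15, d=31, a=1
  k=4: m=16, d=1, a=32
d=1 and a=2a₀=32 at k=4, so the next step gives (m, d) = (16, 31) again — its k=1 value — and the period has length 4.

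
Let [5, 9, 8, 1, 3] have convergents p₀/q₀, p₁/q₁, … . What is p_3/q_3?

Using pₖ = aₖpₖ₋₁ + pₖ₋₂, qₖ = aₖqₖ₋₁ + qₖ₋₂ (with p₋₁=1, p₋₂=0, q₋₁=0, q₋₂=1):
  k=0: a=5, p=5, q=1
  k=1: a=9, p=46, q=9
  k=2: a=8, p=373, q=73
  k=3: a=1, p=419, q=82

419/82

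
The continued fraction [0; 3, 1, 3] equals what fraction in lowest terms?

4/15

Fold from the inside: start with 3/1.
  1 + 1/3 = 4/3
  3 + 3/4 = 15/4
  0 + 4/15 = 4/15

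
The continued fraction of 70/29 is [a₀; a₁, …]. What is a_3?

2

70 = 2·29 + 12   →  a_0 = 2
29 = 2·12 + 5   →  a_1 = 2
12 = 2·5 + 2   →  a_2 = 2
5 = 2·2 + 1   →  a_3 = 2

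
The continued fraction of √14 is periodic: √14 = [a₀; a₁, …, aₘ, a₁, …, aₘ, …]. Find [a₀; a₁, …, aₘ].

[3; 1, 2, 1, 6]

a₀ = ⌊√14⌋ = 3.
With m₀=0, d₀=1 and mₖ₊₁ = dₖaₖ − mₖ, dₖ₊₁ = (n − mₖ₊₁²)/dₖ, aₖ₊₁ = ⌊(a₀+mₖ₊₁)/dₖ₊₁⌋:
  k=1: m=3, d=5, a=1
  k=2: m=2, d=2, a=2
  k=3: m=2, d=5, a=1
  k=4: m=3, d=1, a=6
d=1 and a=2a₀=6 at k=4, so the next step gives (m, d) = (3, 5) again — its k=1 value — and the period has length 4.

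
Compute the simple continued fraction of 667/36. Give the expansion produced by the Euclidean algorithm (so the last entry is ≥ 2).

667 = 18*36 + 19
36 = 1*19 + 17
19 = 1*17 + 2
17 = 8*2 + 1
2 = 2*1 + 0  (stop)
So 667/36 = [18; 1, 1, 8, 2].

[18; 1, 1, 8, 2]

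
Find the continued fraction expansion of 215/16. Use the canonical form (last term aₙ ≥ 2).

215 = 13·16 + 7
16 = 2·7 + 2
7 = 3·2 + 1
2 = 2·1 + 0  (stop)
So 215/16 = [13; 2, 3, 2].

[13; 2, 3, 2]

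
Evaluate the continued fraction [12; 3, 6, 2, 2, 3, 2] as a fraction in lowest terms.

Fold from the inside: start with 2/1.
  3 + 1/2 = 7/2
  2 + 2/7 = 16/7
  2 + 7/16 = 39/16
  6 + 16/39 = 250/39
  3 + 39/250 = 789/250
  12 + 250/789 = 9718/789

9718/789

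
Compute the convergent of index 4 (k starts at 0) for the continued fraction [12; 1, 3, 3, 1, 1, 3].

Using pₖ = aₖpₖ₋₁ + pₖ₋₂, qₖ = aₖqₖ₋₁ + qₖ₋₂ (with p₋₁=1, p₋₂=0, q₋₁=0, q₋₂=1):
  k=0: a=12, p=12, q=1
  k=1: a=1, p=13, q=1
  k=2: a=3, p=51, q=4
  k=3: a=3, p=166, q=13
  k=4: a=1, p=217, q=17

217/17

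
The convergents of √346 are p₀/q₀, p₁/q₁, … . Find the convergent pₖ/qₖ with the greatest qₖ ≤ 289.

√346 = [18; 1, 1, 1, 1, 36, …] (period length 5).
Convergents:
  p_0/q_0 = 18/1
  p_1/q_1 = 19/1
  p_2/q_2 = 37/2
  p_3/q_3 = 56/3
  p_4/q_4 = 93/5
  p_5/q_5 = 3404/183
  p_6/q_6 = 3497/188
  p_7/q_7 = 6901/371
q_6 = 188 ≤ 289 < 371 = q_7, so the answer is 3497/188.

3497/188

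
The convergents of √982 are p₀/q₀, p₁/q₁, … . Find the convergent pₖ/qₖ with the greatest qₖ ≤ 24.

94/3

√982 = [31; 2, 1, 30, 1, 2, 62, …] (period length 6).
Convergents:
  p_0/q_0 = 31/1
  p_1/q_1 = 63/2
  p_2/q_2 = 94/3
  p_3/q_3 = 2883/92
q_2 = 3 ≤ 24 < 92 = q_3, so the answer is 94/3.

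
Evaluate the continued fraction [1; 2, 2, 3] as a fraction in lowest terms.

Using pₖ = aₖpₖ₋₁ + pₖ₋₂ and qₖ = aₖqₖ₋₁ + qₖ₋₂:
  k=0: a=1, p=1, q=1
  k=1: a=2, p=3, q=2
  k=2: a=2, p=7, q=5
  k=3: a=3, p=24, q=17

24/17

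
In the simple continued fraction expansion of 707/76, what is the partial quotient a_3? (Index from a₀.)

3

707 = 9·76 + 23   →  a_0 = 9
76 = 3·23 + 7   →  a_1 = 3
23 = 3·7 + 2   →  a_2 = 3
7 = 3·2 + 1   →  a_3 = 3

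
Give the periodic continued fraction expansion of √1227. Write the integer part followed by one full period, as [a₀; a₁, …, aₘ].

[35; 35, 70]

a₀ = ⌊√1227⌋ = 35.
With m₀=0, d₀=1 and mₖ₊₁ = dₖaₖ − mₖ, dₖ₊₁ = (n − mₖ₊₁²)/dₖ, aₖ₊₁ = ⌊(a₀+mₖ₊₁)/dₖ₊₁⌋:
  k=1: m=35, d=2, a=35
  k=2: m=35, d=1, a=70
d=1 and a=2a₀=70 at k=2, so the next step gives (m, d) = (35, 2) again — its k=1 value — and the period has length 2.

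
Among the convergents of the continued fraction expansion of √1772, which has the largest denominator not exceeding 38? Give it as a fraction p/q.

√1772 = [42; 10, 1, 1, 20, 1, 1, 10, 84, …] (period length 8).
Convergents:
  p_0/q_0 = 42/1
  p_1/q_1 = 421/10
  p_2/q_2 = 463/11
  p_3/q_3 = 884/21
  p_4/q_4 = 18143/431
q_3 = 21 ≤ 38 < 431 = q_4, so the answer is 884/21.

884/21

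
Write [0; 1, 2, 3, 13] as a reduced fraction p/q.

Fold from the inside: start with 13/1.
  3 + 1/13 = 40/13
  2 + 13/40 = 93/40
  1 + 40/93 = 133/93
  0 + 93/133 = 93/133

93/133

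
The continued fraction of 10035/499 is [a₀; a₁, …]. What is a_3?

10035 = 20·499 + 55   →  a_0 = 20
499 = 9·55 + 4   →  a_1 = 9
55 = 13·4 + 3   →  a_2 = 13
4 = 1·3 + 1   →  a_3 = 1

1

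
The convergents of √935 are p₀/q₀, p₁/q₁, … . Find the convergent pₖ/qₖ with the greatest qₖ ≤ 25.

581/19

√935 = [30; 1, 1, 2, 1, 2, 1, 1, 60, …] (period length 8).
Convergents:
  p_0/q_0 = 30/1
  p_1/q_1 = 31/1
  p_2/q_2 = 61/2
  p_3/q_3 = 153/5
  p_4/q_4 = 214/7
  p_5/q_5 = 581/19
  p_6/q_6 = 795/26
q_5 = 19 ≤ 25 < 26 = q_6, so the answer is 581/19.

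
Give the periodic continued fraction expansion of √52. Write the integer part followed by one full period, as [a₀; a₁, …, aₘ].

a₀ = ⌊√52⌋ = 7.
With m₀=0, d₀=1 and mₖ₊₁ = dₖaₖ − mₖ, dₖ₊₁ = (n − mₖ₊₁²)/dₖ, aₖ₊₁ = ⌊(a₀+mₖ₊₁)/dₖ₊₁⌋:
  k=1: m=7, d=3, a=4
  k=2: m=5, d=9, a=1
  k=3: m=4, d=4, a=2
  k=4: m=4, d=9, a=1
  k=5: m=5, d=3, a=4
  k=6: m=7, d=1, a=14
d=1 and a=2a₀=14 at k=6, so the next step gives (m, d) = (7, 3) again — its k=1 value — and the period has length 6.

[7; 4, 1, 2, 1, 4, 14]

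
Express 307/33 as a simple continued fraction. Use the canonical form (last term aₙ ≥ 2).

[9; 3, 3, 3]

307 = 9×33 + 10
33 = 3×10 + 3
10 = 3×3 + 1
3 = 3×1 + 0  (stop)
So 307/33 = [9; 3, 3, 3].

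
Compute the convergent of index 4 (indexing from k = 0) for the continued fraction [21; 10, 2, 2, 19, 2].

Using pₖ = aₖpₖ₋₁ + pₖ₋₂, qₖ = aₖqₖ₋₁ + qₖ₋₂ (with p₋₁=1, p₋₂=0, q₋₁=0, q₋₂=1):
  k=0: a=21, p=21, q=1
  k=1: a=10, p=211, q=10
  k=2: a=2, p=443, q=21
  k=3: a=2, p=1097, q=52
  k=4: a=19, p=21286, q=1009

21286/1009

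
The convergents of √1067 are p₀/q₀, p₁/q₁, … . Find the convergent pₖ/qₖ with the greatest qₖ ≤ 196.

6337/194

√1067 = [32; 1, 1, 1, 64, …] (period length 4).
Convergents:
  p_0/q_0 = 32/1
  p_1/q_1 = 33/1
  p_2/q_2 = 65/2
  p_3/q_3 = 98/3
  p_4/q_4 = 6337/194
  p_5/q_5 = 6435/197
q_4 = 194 ≤ 196 < 197 = q_5, so the answer is 6337/194.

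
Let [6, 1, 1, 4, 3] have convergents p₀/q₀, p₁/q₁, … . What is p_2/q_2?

Using pₖ = aₖpₖ₋₁ + pₖ₋₂, qₖ = aₖqₖ₋₁ + qₖ₋₂ (with p₋₁=1, p₋₂=0, q₋₁=0, q₋₂=1):
  k=0: a=6, p=6, q=1
  k=1: a=1, p=7, q=1
  k=2: a=1, p=13, q=2

13/2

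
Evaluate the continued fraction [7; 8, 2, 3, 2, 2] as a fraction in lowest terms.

2342/329

Using pₖ = aₖpₖ₋₁ + pₖ₋₂ and qₖ = aₖqₖ₋₁ + qₖ₋₂:
  k=0: a=7, p=7, q=1
  k=1: a=8, p=57, q=8
  k=2: a=2, p=121, q=17
  k=3: a=3, p=420, q=59
  k=4: a=2, p=961, q=135
  k=5: a=2, p=2342, q=329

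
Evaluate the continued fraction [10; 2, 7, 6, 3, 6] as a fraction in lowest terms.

19239/1838

Using pₖ = aₖpₖ₋₁ + pₖ₋₂ and qₖ = aₖqₖ₋₁ + qₖ₋₂:
  k=0: a=10, p=10, q=1
  k=1: a=2, p=21, q=2
  k=2: a=7, p=157, q=15
  k=3: a=6, p=963, q=92
  k=4: a=3, p=3046, q=291
  k=5: a=6, p=19239, q=1838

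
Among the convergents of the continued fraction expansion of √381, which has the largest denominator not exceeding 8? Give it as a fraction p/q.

39/2

√381 = [19; 1, 1, 12, 1, 1, 38, …] (period length 6).
Convergents:
  p_0/q_0 = 19/1
  p_1/q_1 = 20/1
  p_2/q_2 = 39/2
  p_3/q_3 = 488/25
q_2 = 2 ≤ 8 < 25 = q_3, so the answer is 39/2.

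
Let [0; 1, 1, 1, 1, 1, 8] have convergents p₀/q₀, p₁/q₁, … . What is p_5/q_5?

5/8

Using pₖ = aₖpₖ₋₁ + pₖ₋₂, qₖ = aₖqₖ₋₁ + qₖ₋₂ (with p₋₁=1, p₋₂=0, q₋₁=0, q₋₂=1):
  k=0: a=0, p=0, q=1
  k=1: a=1, p=1, q=1
  k=2: a=1, p=1, q=2
  k=3: a=1, p=2, q=3
  k=4: a=1, p=3, q=5
  k=5: a=1, p=5, q=8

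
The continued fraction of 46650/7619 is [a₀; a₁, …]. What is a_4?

1

46650 = 6·7619 + 936   →  a_0 = 6
7619 = 8·936 + 131   →  a_1 = 8
936 = 7·131 + 19   →  a_2 = 7
131 = 6·19 + 17   →  a_3 = 6
19 = 1·17 + 2   →  a_4 = 1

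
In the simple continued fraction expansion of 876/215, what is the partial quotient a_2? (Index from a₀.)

2

876 = 4·215 + 16   →  a_0 = 4
215 = 13·16 + 7   →  a_1 = 13
16 = 2·7 + 2   →  a_2 = 2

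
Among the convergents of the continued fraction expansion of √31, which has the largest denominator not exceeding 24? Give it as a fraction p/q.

√31 = [5; 1, 1, 3, 5, 3, 1, 1, 10, …] (period length 8).
Convergents:
  p_0/q_0 = 5/1
  p_1/q_1 = 6/1
  p_2/q_2 = 11/2
  p_3/q_3 = 39/7
  p_4/q_4 = 206/37
q_3 = 7 ≤ 24 < 37 = q_4, so the answer is 39/7.

39/7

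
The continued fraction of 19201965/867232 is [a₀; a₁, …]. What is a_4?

6

19201965 = 22·867232 + 122861   →  a_0 = 22
867232 = 7·122861 + 7205   →  a_1 = 7
122861 = 17·7205 + 376   →  a_2 = 17
7205 = 19·376 + 61   →  a_3 = 19
376 = 6·61 + 10   →  a_4 = 6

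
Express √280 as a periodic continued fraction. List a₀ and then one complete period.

[16; 1, 2, 1, 2, 1, 32]

a₀ = ⌊√280⌋ = 16.
With m₀=0, d₀=1 and mₖ₊₁ = dₖaₖ − mₖ, dₖ₊₁ = (n − mₖ₊₁²)/dₖ, aₖ₊₁ = ⌊(a₀+mₖ₊₁)/dₖ₊₁⌋:
  k=1: m=16, d=24, a=1
  k=2: m=8, d=9, a=2
  k=3: m=10, d=20, a=1
  k=4: m=10, d=9, a=2
  k=5: m=8, d=24, a=1
  k=6: m=16, d=1, a=32
d=1 and a=2a₀=32 at k=6, so the next step gives (m, d) = (16, 24) again — its k=1 value — and the period has length 6.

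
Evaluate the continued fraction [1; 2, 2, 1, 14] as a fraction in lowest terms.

Fold from the inside: start with 14/1.
  1 + 1/14 = 15/14
  2 + 14/15 = 44/15
  2 + 15/44 = 103/44
  1 + 44/103 = 147/103

147/103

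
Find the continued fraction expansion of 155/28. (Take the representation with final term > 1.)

[5; 1, 1, 6, 2]

155 = 5·28 + 15
28 = 1·15 + 13
15 = 1·13 + 2
13 = 6·2 + 1
2 = 2·1 + 0  (stop)
So 155/28 = [5; 1, 1, 6, 2].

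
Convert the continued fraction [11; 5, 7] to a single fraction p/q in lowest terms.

403/36

Fold from the inside: start with 7/1.
  5 + 1/7 = 36/7
  11 + 7/36 = 403/36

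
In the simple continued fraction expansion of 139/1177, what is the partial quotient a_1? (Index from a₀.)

8

139 = 0·1177 + 139   →  a_0 = 0
1177 = 8·139 + 65   →  a_1 = 8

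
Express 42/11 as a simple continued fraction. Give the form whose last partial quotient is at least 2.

[3; 1, 4, 2]

42 = 3×11 + 9
11 = 1×9 + 2
9 = 4×2 + 1
2 = 2×1 + 0  (stop)
So 42/11 = [3; 1, 4, 2].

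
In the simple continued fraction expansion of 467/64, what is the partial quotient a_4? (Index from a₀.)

467 = 7·64 + 19   →  a_0 = 7
64 = 3·19 + 7   →  a_1 = 3
19 = 2·7 + 5   →  a_2 = 2
7 = 1·5 + 2   →  a_3 = 1
5 = 2·2 + 1   →  a_4 = 2

2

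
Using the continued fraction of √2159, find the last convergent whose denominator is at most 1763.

28576/615

√2159 = [46; 2, 6, 1, 1, 1, 6, 2, 92, …] (period length 8).
Convergents:
  p_0/q_0 = 46/1
  p_1/q_1 = 93/2
  p_2/q_2 = 604/13
  p_3/q_3 = 697/15
  p_4/q_4 = 1301/28
  p_5/q_5 = 1998/43
  p_6/q_6 = 13289/286
  p_7/q_7 = 28576/615
  p_8/q_8 = 2642281/56866
q_7 = 615 ≤ 1763 < 56866 = q_8, so the answer is 28576/615.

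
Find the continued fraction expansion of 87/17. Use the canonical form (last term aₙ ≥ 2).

87 = 5·17 + 2
17 = 8·2 + 1
2 = 2·1 + 0  (stop)
So 87/17 = [5; 8, 2].

[5; 8, 2]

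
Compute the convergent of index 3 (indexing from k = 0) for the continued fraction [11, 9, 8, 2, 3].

1722/155

Using pₖ = aₖpₖ₋₁ + pₖ₋₂, qₖ = aₖqₖ₋₁ + qₖ₋₂ (with p₋₁=1, p₋₂=0, q₋₁=0, q₋₂=1):
  k=0: a=11, p=11, q=1
  k=1: a=9, p=100, q=9
  k=2: a=8, p=811, q=73
  k=3: a=2, p=1722, q=155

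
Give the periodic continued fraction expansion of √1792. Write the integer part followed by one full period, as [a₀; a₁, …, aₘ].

[42; 3, 84]

a₀ = ⌊√1792⌋ = 42.
With m₀=0, d₀=1 and mₖ₊₁ = dₖaₖ − mₖ, dₖ₊₁ = (n − mₖ₊₁²)/dₖ, aₖ₊₁ = ⌊(a₀+mₖ₊₁)/dₖ₊₁⌋:
  k=1: m=42, d=28, a=3
  k=2: m=42, d=1, a=84
d=1 and a=2a₀=84 at k=2, so the next step gives (m, d) = (42, 28) again — its k=1 value — and the period has length 2.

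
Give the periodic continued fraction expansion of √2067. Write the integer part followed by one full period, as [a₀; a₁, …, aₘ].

[45; 2, 6, 2, 90]

a₀ = ⌊√2067⌋ = 45.
With m₀=0, d₀=1 and mₖ₊₁ = dₖaₖ − mₖ, dₖ₊₁ = (n − mₖ₊₁²)/dₖ, aₖ₊₁ = ⌊(a₀+mₖ₊₁)/dₖ₊₁⌋:
  k=1: m=45, d=42, a=2
  k=2: m=39, d=13, a=6
  k=3: m=39, d=42, a=2
  k=4: m=45, d=1, a=90
d=1 and a=2a₀=90 at k=4, so the next step gives (m, d) = (45, 42) again — its k=1 value — and the period has length 4.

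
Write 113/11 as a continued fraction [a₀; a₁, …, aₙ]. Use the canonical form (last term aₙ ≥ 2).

113 = 10·11 + 3
11 = 3·3 + 2
3 = 1·2 + 1
2 = 2·1 + 0  (stop)
So 113/11 = [10; 3, 1, 2].

[10; 3, 1, 2]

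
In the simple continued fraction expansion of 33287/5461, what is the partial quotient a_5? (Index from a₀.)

33287 = 6·5461 + 521   →  a_0 = 6
5461 = 10·521 + 251   →  a_1 = 10
521 = 2·251 + 19   →  a_2 = 2
251 = 13·19 + 4   →  a_3 = 13
19 = 4·4 + 3   →  a_4 = 4
4 = 1·3 + 1   →  a_5 = 1

1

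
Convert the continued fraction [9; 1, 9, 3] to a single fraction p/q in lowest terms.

307/31

Fold from the inside: start with 3/1.
  9 + 1/3 = 28/3
  1 + 3/28 = 31/28
  9 + 28/31 = 307/31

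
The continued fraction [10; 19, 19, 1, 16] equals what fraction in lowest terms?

64919/6458

Fold from the inside: start with 16/1.
  1 + 1/16 = 17/16
  19 + 16/17 = 339/17
  19 + 17/339 = 6458/339
  10 + 339/6458 = 64919/6458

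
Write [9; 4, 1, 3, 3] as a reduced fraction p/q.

Using pₖ = aₖpₖ₋₁ + pₖ₋₂ and qₖ = aₖqₖ₋₁ + qₖ₋₂:
  k=0: a=9, p=9, q=1
  k=1: a=4, p=37, q=4
  k=2: a=1, p=46, q=5
  k=3: a=3, p=175, q=19
  k=4: a=3, p=571, q=62

571/62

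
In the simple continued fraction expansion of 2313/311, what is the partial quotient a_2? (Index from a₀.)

2313 = 7·311 + 136   →  a_0 = 7
311 = 2·136 + 39   →  a_1 = 2
136 = 3·39 + 19   →  a_2 = 3

3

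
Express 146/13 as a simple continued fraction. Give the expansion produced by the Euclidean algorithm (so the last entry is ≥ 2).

[11; 4, 3]

146 = 11×13 + 3
13 = 4×3 + 1
3 = 3×1 + 0  (stop)
So 146/13 = [11; 4, 3].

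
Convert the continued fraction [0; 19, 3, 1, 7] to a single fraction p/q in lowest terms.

31/597

Fold from the inside: start with 7/1.
  1 + 1/7 = 8/7
  3 + 7/8 = 31/8
  19 + 8/31 = 597/31
  0 + 31/597 = 31/597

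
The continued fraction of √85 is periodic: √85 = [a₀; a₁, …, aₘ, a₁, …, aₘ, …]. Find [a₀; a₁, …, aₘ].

a₀ = ⌊√85⌋ = 9.
With m₀=0, d₀=1 and mₖ₊₁ = dₖaₖ − mₖ, dₖ₊₁ = (n − mₖ₊₁²)/dₖ, aₖ₊₁ = ⌊(a₀+mₖ₊₁)/dₖ₊₁⌋:
  k=1: m=9, d=4, a=4
  k=2: m=7, d=9, a=1
  k=3: m=2, d=9, a=1
  k=4: m=7, d=4, a=4
  k=5: m=9, d=1, a=18
d=1 and a=2a₀=18 at k=5, so the next step gives (m, d) = (9, 4) again — its k=1 value — and the period has length 5.

[9; 4, 1, 1, 4, 18]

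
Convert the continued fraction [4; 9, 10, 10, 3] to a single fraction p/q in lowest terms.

11705/2848

Fold from the inside: start with 3/1.
  10 + 1/3 = 31/3
  10 + 3/31 = 313/31
  9 + 31/313 = 2848/313
  4 + 313/2848 = 11705/2848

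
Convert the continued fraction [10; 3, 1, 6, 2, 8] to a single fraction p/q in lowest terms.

Using pₖ = aₖpₖ₋₁ + pₖ₋₂ and qₖ = aₖqₖ₋₁ + qₖ₋₂:
  k=0: a=10, p=10, q=1
  k=1: a=3, p=31, q=3
  k=2: a=1, p=41, q=4
  k=3: a=6, p=277, q=27
  k=4: a=2, p=595, q=58
  k=5: a=8, p=5037, q=491

5037/491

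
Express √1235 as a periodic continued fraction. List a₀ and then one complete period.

a₀ = ⌊√1235⌋ = 35.

[35; 7, 70]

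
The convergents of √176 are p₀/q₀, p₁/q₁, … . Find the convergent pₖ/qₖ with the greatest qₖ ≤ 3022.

21107/1591

√176 = [13; 3, 1, 3, 26, …] (period length 4).
Convergents:
  p_0/q_0 = 13/1
  p_1/q_1 = 40/3
  p_2/q_2 = 53/4
  p_3/q_3 = 199/15
  p_4/q_4 = 5227/394
  p_5/q_5 = 15880/1197
  p_6/q_6 = 21107/1591
  p_7/q_7 = 79201/5970
q_6 = 1591 ≤ 3022 < 5970 = q_7, so the answer is 21107/1591.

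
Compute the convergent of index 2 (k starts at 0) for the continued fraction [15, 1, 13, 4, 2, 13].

Using pₖ = aₖpₖ₋₁ + pₖ₋₂, qₖ = aₖqₖ₋₁ + qₖ₋₂ (with p₋₁=1, p₋₂=0, q₋₁=0, q₋₂=1):
  k=0: a=15, p=15, q=1
  k=1: a=1, p=16, q=1
  k=2: a=13, p=223, q=14

223/14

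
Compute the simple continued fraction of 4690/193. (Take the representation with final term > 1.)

[24; 3, 3, 19]

4690 = 24×193 + 58
193 = 3×58 + 19
58 = 3×19 + 1
19 = 19×1 + 0  (stop)
So 4690/193 = [24; 3, 3, 19].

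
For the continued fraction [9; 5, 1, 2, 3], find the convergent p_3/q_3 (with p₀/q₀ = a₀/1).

156/17

Using pₖ = aₖpₖ₋₁ + pₖ₋₂, qₖ = aₖqₖ₋₁ + qₖ₋₂ (with p₋₁=1, p₋₂=0, q₋₁=0, q₋₂=1):
  k=0: a=9, p=9, q=1
  k=1: a=5, p=46, q=5
  k=2: a=1, p=55, q=6
  k=3: a=2, p=156, q=17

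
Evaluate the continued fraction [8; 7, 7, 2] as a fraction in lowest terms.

Fold from the inside: start with 2/1.
  7 + 1/2 = 15/2
  7 + 2/15 = 107/15
  8 + 15/107 = 871/107

871/107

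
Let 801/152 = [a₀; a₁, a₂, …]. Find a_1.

801 = 5·152 + 41   →  a_0 = 5
152 = 3·41 + 29   →  a_1 = 3

3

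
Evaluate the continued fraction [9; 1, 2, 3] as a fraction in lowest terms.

Fold from the inside: start with 3/1.
  2 + 1/3 = 7/3
  1 + 3/7 = 10/7
  9 + 7/10 = 97/10

97/10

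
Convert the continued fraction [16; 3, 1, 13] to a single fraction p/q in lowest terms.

Using pₖ = aₖpₖ₋₁ + pₖ₋₂ and qₖ = aₖqₖ₋₁ + qₖ₋₂:
  k=0: a=16, p=16, q=1
  k=1: a=3, p=49, q=3
  k=2: a=1, p=65, q=4
  k=3: a=13, p=894, q=55

894/55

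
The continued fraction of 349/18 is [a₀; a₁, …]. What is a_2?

349 = 19·18 + 7   →  a_0 = 19
18 = 2·7 + 4   →  a_1 = 2
7 = 1·4 + 3   →  a_2 = 1

1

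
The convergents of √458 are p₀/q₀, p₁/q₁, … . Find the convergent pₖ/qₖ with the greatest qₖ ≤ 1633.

22899/1070

√458 = [21; 2, 2, 42, …] (period length 3).
Convergents:
  p_0/q_0 = 21/1
  p_1/q_1 = 43/2
  p_2/q_2 = 107/5
  p_3/q_3 = 4537/212
  p_4/q_4 = 9181/429
  p_5/q_5 = 22899/1070
  p_6/q_6 = 970939/45369
q_5 = 1070 ≤ 1633 < 45369 = q_6, so the answer is 22899/1070.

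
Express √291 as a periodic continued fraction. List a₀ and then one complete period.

[17; 17, 34]

a₀ = ⌊√291⌋ = 17.
With m₀=0, d₀=1 and mₖ₊₁ = dₖaₖ − mₖ, dₖ₊₁ = (n − mₖ₊₁²)/dₖ, aₖ₊₁ = ⌊(a₀+mₖ₊₁)/dₖ₊₁⌋:
  k=1: m=17, d=2, a=17
  k=2: m=17, d=1, a=34
d=1 and a=2a₀=34 at k=2, so the next step gives (m, d) = (17, 2) again — its k=1 value — and the period has length 2.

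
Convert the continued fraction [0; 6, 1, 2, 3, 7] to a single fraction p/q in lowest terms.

73/489

Fold from the inside: start with 7/1.
  3 + 1/7 = 22/7
  2 + 7/22 = 51/22
  1 + 22/51 = 73/51
  6 + 51/73 = 489/73
  0 + 73/489 = 73/489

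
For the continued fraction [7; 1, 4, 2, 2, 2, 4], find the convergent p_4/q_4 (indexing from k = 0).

Using pₖ = aₖpₖ₋₁ + pₖ₋₂, qₖ = aₖqₖ₋₁ + qₖ₋₂ (with p₋₁=1, p₋₂=0, q₋₁=0, q₋₂=1):
  k=0: a=7, p=7, q=1
  k=1: a=1, p=8, q=1
  k=2: a=4, p=39, q=5
  k=3: a=2, p=86, q=11
  k=4: a=2, p=211, q=27

211/27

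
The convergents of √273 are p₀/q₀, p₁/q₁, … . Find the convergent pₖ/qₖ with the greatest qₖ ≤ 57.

√273 = [16; 1, 1, 10, 1, 1, 32, …] (period length 6).
Convergents:
  p_0/q_0 = 16/1
  p_1/q_1 = 17/1
  p_2/q_2 = 33/2
  p_3/q_3 = 347/21
  p_4/q_4 = 380/23
  p_5/q_5 = 727/44
  p_6/q_6 = 23644/1431
q_5 = 44 ≤ 57 < 1431 = q_6, so the answer is 727/44.

727/44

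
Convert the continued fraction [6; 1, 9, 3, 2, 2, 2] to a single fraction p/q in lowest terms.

Using pₖ = aₖpₖ₋₁ + pₖ₋₂ and qₖ = aₖqₖ₋₁ + qₖ₋₂:
  k=0: a=6, p=6, q=1
  k=1: a=1, p=7, q=1
  k=2: a=9, p=69, q=10
  k=3: a=3, p=214, q=31
  k=4: a=2, p=497, q=72
  k=5: a=2, p=1208, q=175
  k=6: a=2, p=2913, q=422

2913/422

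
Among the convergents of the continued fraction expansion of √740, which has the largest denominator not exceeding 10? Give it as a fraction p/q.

136/5

√740 = [27; 4, 1, 12, 1, 4, 54, …] (period length 6).
Convergents:
  p_0/q_0 = 27/1
  p_1/q_1 = 109/4
  p_2/q_2 = 136/5
  p_3/q_3 = 1741/64
q_2 = 5 ≤ 10 < 64 = q_3, so the answer is 136/5.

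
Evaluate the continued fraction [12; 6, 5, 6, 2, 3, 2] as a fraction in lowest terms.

Using pₖ = aₖpₖ₋₁ + pₖ₋₂ and qₖ = aₖqₖ₋₁ + qₖ₋₂:
  k=0: a=12, p=12, q=1
  k=1: a=6, p=73, q=6
  k=2: a=5, p=377, q=31
  k=3: a=6, p=2335, q=192
  k=4: a=2, p=5047, q=415
  k=5: a=3, p=17476, q=1437
  k=6: a=2, p=39999, q=3289

39999/3289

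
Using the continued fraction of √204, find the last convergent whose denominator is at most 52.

657/46

√204 = [14; 3, 1, 1, 6, 1, 1, 3, 28, …] (period length 8).
Convergents:
  p_0/q_0 = 14/1
  p_1/q_1 = 43/3
  p_2/q_2 = 57/4
  p_3/q_3 = 100/7
  p_4/q_4 = 657/46
  p_5/q_5 = 757/53
q_4 = 46 ≤ 52 < 53 = q_5, so the answer is 657/46.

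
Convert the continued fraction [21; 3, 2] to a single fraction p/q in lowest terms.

Fold from the inside: start with 2/1.
  3 + 1/2 = 7/2
  21 + 2/7 = 149/7

149/7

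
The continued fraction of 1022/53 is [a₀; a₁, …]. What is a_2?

1022 = 19·53 + 15   →  a_0 = 19
53 = 3·15 + 8   →  a_1 = 3
15 = 1·8 + 7   →  a_2 = 1

1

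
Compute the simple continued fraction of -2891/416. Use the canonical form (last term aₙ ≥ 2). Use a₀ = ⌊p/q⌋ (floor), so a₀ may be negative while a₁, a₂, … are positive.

-2891 = -7×416 + 21
416 = 19×21 + 17
21 = 1×17 + 4
17 = 4×4 + 1
4 = 4×1 + 0  (stop)
So -2891/416 = [-7; 19, 1, 4, 4].

[-7; 19, 1, 4, 4]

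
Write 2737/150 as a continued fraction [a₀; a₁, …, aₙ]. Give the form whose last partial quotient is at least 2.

[18; 4, 18, 2]

2737 = 18·150 + 37
150 = 4·37 + 2
37 = 18·2 + 1
2 = 2·1 + 0  (stop)
So 2737/150 = [18; 4, 18, 2].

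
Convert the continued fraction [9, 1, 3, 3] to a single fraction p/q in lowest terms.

Fold from the inside: start with 3/1.
  3 + 1/3 = 10/3
  1 + 3/10 = 13/10
  9 + 10/13 = 127/13

127/13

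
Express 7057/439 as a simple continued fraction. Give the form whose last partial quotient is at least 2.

7057 = 16*439 + 33
439 = 13*33 + 10
33 = 3*10 + 3
10 = 3*3 + 1
3 = 3*1 + 0  (stop)
So 7057/439 = [16; 13, 3, 3, 3].

[16; 13, 3, 3, 3]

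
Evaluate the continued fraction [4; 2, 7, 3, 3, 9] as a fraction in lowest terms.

Fold from the inside: start with 9/1.
  3 + 1/9 = 28/9
  3 + 9/28 = 93/28
  7 + 28/93 = 679/93
  2 + 93/679 = 1451/679
  4 + 679/1451 = 6483/1451

6483/1451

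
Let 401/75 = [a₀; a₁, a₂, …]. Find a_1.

2

401 = 5·75 + 26   →  a_0 = 5
75 = 2·26 + 23   →  a_1 = 2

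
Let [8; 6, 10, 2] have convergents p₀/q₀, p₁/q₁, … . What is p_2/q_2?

Using pₖ = aₖpₖ₋₁ + pₖ₋₂, qₖ = aₖqₖ₋₁ + qₖ₋₂ (with p₋₁=1, p₋₂=0, q₋₁=0, q₋₂=1):
  k=0: a=8, p=8, q=1
  k=1: a=6, p=49, q=6
  k=2: a=10, p=498, q=61

498/61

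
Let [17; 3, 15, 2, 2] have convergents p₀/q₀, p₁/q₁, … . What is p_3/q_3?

1646/95

Using pₖ = aₖpₖ₋₁ + pₖ₋₂, qₖ = aₖqₖ₋₁ + qₖ₋₂ (with p₋₁=1, p₋₂=0, q₋₁=0, q₋₂=1):
  k=0: a=17, p=17, q=1
  k=1: a=3, p=52, q=3
  k=2: a=15, p=797, q=46
  k=3: a=2, p=1646, q=95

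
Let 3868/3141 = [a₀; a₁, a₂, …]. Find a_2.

3868 = 1·3141 + 727   →  a_0 = 1
3141 = 4·727 + 233   →  a_1 = 4
727 = 3·233 + 28   →  a_2 = 3

3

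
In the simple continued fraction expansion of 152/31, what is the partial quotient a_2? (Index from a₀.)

9

152 = 4·31 + 28   →  a_0 = 4
31 = 1·28 + 3   →  a_1 = 1
28 = 9·3 + 1   →  a_2 = 9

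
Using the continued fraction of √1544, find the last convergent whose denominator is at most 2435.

√1544 = [39; 3, 2, 2, 9, 2, 2, 3, 78, …] (period length 8).
Convergents:
  p_0/q_0 = 39/1
  p_1/q_1 = 118/3
  p_2/q_2 = 275/7
  p_3/q_3 = 668/17
  p_4/q_4 = 6287/160
  p_5/q_5 = 13242/337
  p_6/q_6 = 32771/834
  p_7/q_7 = 111555/2839
q_6 = 834 ≤ 2435 < 2839 = q_7, so the answer is 32771/834.

32771/834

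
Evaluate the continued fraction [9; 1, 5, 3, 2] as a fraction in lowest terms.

Using pₖ = aₖpₖ₋₁ + pₖ₋₂ and qₖ = aₖqₖ₋₁ + qₖ₋₂:
  k=0: a=9, p=9, q=1
  k=1: a=1, p=10, q=1
  k=2: a=5, p=59, q=6
  k=3: a=3, p=187, q=19
  k=4: a=2, p=433, q=44

433/44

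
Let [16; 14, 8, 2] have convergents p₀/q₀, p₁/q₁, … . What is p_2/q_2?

1816/113

Using pₖ = aₖpₖ₋₁ + pₖ₋₂, qₖ = aₖqₖ₋₁ + qₖ₋₂ (with p₋₁=1, p₋₂=0, q₋₁=0, q₋₂=1):
  k=0: a=16, p=16, q=1
  k=1: a=14, p=225, q=14
  k=2: a=8, p=1816, q=113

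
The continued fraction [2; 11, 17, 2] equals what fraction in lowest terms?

Using pₖ = aₖpₖ₋₁ + pₖ₋₂ and qₖ = aₖqₖ₋₁ + qₖ₋₂:
  k=0: a=2, p=2, q=1
  k=1: a=11, p=23, q=11
  k=2: a=17, p=393, q=188
  k=3: a=2, p=809, q=387

809/387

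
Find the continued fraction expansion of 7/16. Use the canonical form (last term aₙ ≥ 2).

7 = 0·16 + 7
16 = 2·7 + 2
7 = 3·2 + 1
2 = 2·1 + 0  (stop)
So 7/16 = [0; 2, 3, 2].

[0; 2, 3, 2]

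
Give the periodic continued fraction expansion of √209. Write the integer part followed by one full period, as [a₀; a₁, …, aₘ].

[14; 2, 5, 3, 2, 3, 5, 2, 28]

a₀ = ⌊√209⌋ = 14.
With m₀=0, d₀=1 and mₖ₊₁ = dₖaₖ − mₖ, dₖ₊₁ = (n − mₖ₊₁²)/dₖ, aₖ₊₁ = ⌊(a₀+mₖ₊₁)/dₖ₊₁⌋:
  k=1: m=14, d=13, a=2
  k=2: m=12, d=5, a=5
  k=3: m=13, d=8, a=3
  k=4: m=11, d=11, a=2
  k=5: m=11, d=8, a=3
  k=6: m=13, d=5, a=5
  k=7: m=12, d=13, a=2
  k=8: m=14, d=1, a=28
d=1 and a=2a₀=28 at k=8, so the next step gives (m, d) = (14, 13) again — its k=1 value — and the period has length 8.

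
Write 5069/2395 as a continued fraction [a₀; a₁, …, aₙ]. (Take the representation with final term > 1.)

5069 = 2·2395 + 279
2395 = 8·279 + 163
279 = 1·163 + 116
163 = 1·116 + 47
116 = 2·47 + 22
47 = 2·22 + 3
22 = 7·3 + 1
3 = 3·1 + 0  (stop)
So 5069/2395 = [2; 8, 1, 1, 2, 2, 7, 3].

[2; 8, 1, 1, 2, 2, 7, 3]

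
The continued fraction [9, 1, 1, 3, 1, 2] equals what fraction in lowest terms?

Using pₖ = aₖpₖ₋₁ + pₖ₋₂ and qₖ = aₖqₖ₋₁ + qₖ₋₂:
  k=0: a=9, p=9, q=1
  k=1: a=1, p=10, q=1
  k=2: a=1, p=19, q=2
  k=3: a=3, p=67, q=7
  k=4: a=1, p=86, q=9
  k=5: a=2, p=239, q=25

239/25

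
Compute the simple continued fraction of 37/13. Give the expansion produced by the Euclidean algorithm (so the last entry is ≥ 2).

37 = 2*13 + 11
13 = 1*11 + 2
11 = 5*2 + 1
2 = 2*1 + 0  (stop)
So 37/13 = [2; 1, 5, 2].

[2; 1, 5, 2]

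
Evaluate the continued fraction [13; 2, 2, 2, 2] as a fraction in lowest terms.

389/29

Fold from the inside: start with 2/1.
  2 + 1/2 = 5/2
  2 + 2/5 = 12/5
  2 + 5/12 = 29/12
  13 + 12/29 = 389/29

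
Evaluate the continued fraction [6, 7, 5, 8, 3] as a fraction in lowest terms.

5654/921

Using pₖ = aₖpₖ₋₁ + pₖ₋₂ and qₖ = aₖqₖ₋₁ + qₖ₋₂:
  k=0: a=6, p=6, q=1
  k=1: a=7, p=43, q=7
  k=2: a=5, p=221, q=36
  k=3: a=8, p=1811, q=295
  k=4: a=3, p=5654, q=921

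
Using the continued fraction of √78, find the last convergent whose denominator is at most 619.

4672/529

√78 = [8; 1, 4, 1, 16, …] (period length 4).
Convergents:
  p_0/q_0 = 8/1
  p_1/q_1 = 9/1
  p_2/q_2 = 44/5
  p_3/q_3 = 53/6
  p_4/q_4 = 892/101
  p_5/q_5 = 945/107
  p_6/q_6 = 4672/529
  p_7/q_7 = 5617/636
q_6 = 529 ≤ 619 < 636 = q_7, so the answer is 4672/529.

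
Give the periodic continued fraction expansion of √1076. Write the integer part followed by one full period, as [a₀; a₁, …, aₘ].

a₀ = ⌊√1076⌋ = 32.
With m₀=0, d₀=1 and mₖ₊₁ = dₖaₖ − mₖ, dₖ₊₁ = (n − mₖ₊₁²)/dₖ, aₖ₊₁ = ⌊(a₀+mₖ₊₁)/dₖ₊₁⌋:
  k=1: m=32, d=52, a=1
  k=2: m=20, d=13, a=4
  k=3: m=32, d=4, a=16
  k=4: m=32, d=13, a=4
  k=5: m=20, d=52, a=1
  k=6: m=32, d=1, a=64
d=1 and a=2a₀=64 at k=6, so the next step gives (m, d) = (32, 52) again — its k=1 value — and the period has length 6.

[32; 1, 4, 16, 4, 1, 64]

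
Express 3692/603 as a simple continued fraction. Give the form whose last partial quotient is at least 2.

[6; 8, 6, 1, 2, 1, 2]

3692 = 6·603 + 74
603 = 8·74 + 11
74 = 6·11 + 8
11 = 1·8 + 3
8 = 2·3 + 2
3 = 1·2 + 1
2 = 2·1 + 0  (stop)
So 3692/603 = [6; 8, 6, 1, 2, 1, 2].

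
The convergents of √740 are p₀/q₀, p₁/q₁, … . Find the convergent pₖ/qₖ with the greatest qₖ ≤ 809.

9249/340

√740 = [27; 4, 1, 12, 1, 4, 54, …] (period length 6).
Convergents:
  p_0/q_0 = 27/1
  p_1/q_1 = 109/4
  p_2/q_2 = 136/5
  p_3/q_3 = 1741/64
  p_4/q_4 = 1877/69
  p_5/q_5 = 9249/340
  p_6/q_6 = 501323/18429
q_5 = 340 ≤ 809 < 18429 = q_6, so the answer is 9249/340.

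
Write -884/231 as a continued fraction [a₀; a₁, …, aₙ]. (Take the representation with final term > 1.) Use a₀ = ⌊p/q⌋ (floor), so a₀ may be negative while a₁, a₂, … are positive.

-884 = -4×231 + 40
231 = 5×40 + 31
40 = 1×31 + 9
31 = 3×9 + 4
9 = 2×4 + 1
4 = 4×1 + 0  (stop)
So -884/231 = [-4; 5, 1, 3, 2, 4].

[-4; 5, 1, 3, 2, 4]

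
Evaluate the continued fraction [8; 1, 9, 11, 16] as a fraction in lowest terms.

15897/1786

Using pₖ = aₖpₖ₋₁ + pₖ₋₂ and qₖ = aₖqₖ₋₁ + qₖ₋₂:
  k=0: a=8, p=8, q=1
  k=1: a=1, p=9, q=1
  k=2: a=9, p=89, q=10
  k=3: a=11, p=988, q=111
  k=4: a=16, p=15897, q=1786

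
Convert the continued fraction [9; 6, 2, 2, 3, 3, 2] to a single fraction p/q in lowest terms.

Using pₖ = aₖpₖ₋₁ + pₖ₋₂ and qₖ = aₖqₖ₋₁ + qₖ₋₂:
  k=0: a=9, p=9, q=1
  k=1: a=6, p=55, q=6
  k=2: a=2, p=119, q=13
  k=3: a=2, p=293, q=32
  k=4: a=3, p=998, q=109
  k=5: a=3, p=3287, q=359
  k=6: a=2, p=7572, q=827

7572/827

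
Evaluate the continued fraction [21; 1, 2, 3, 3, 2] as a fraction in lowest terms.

1649/76

Fold from the inside: start with 2/1.
  3 + 1/2 = 7/2
  3 + 2/7 = 23/7
  2 + 7/23 = 53/23
  1 + 23/53 = 76/53
  21 + 53/76 = 1649/76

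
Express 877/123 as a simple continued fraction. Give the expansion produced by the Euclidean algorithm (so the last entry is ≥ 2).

[7; 7, 1, 2, 5]

877 = 7·123 + 16
123 = 7·16 + 11
16 = 1·11 + 5
11 = 2·5 + 1
5 = 5·1 + 0  (stop)
So 877/123 = [7; 7, 1, 2, 5].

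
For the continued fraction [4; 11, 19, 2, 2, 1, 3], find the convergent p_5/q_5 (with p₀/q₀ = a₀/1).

Using pₖ = aₖpₖ₋₁ + pₖ₋₂, qₖ = aₖqₖ₋₁ + qₖ₋₂ (with p₋₁=1, p₋₂=0, q₋₁=0, q₋₂=1):
  k=0: a=4, p=4, q=1
  k=1: a=11, p=45, q=11
  k=2: a=19, p=859, q=210
  k=3: a=2, p=1763, q=431
  k=4: a=2, p=4385, q=1072
  k=5: a=1, p=6148, q=1503

6148/1503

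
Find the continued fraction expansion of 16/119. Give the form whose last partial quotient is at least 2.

16 = 0·119 + 16
119 = 7·16 + 7
16 = 2·7 + 2
7 = 3·2 + 1
2 = 2·1 + 0  (stop)
So 16/119 = [0; 7, 2, 3, 2].

[0; 7, 2, 3, 2]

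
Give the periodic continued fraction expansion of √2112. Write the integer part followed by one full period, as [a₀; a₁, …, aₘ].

a₀ = ⌊√2112⌋ = 45.
With m₀=0, d₀=1 and mₖ₊₁ = dₖaₖ − mₖ, dₖ₊₁ = (n − mₖ₊₁²)/dₖ, aₖ₊₁ = ⌊(a₀+mₖ₊₁)/dₖ₊₁⌋:
  k=1: m=45, d=87, a=1
  k=2: m=42, d=4, a=21
  k=3: m=42, d=87, a=1
  k=4: m=45, d=1, a=90
d=1 and a=2a₀=90 at k=4, so the next step gives (m, d) = (45, 87) again — its k=1 value — and the period has length 4.

[45; 1, 21, 1, 90]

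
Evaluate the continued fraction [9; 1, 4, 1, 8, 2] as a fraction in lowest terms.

Fold from the inside: start with 2/1.
  8 + 1/2 = 17/2
  1 + 2/17 = 19/17
  4 + 17/19 = 93/19
  1 + 19/93 = 112/93
  9 + 93/112 = 1101/112

1101/112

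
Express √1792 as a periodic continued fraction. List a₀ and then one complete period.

[42; 3, 84]

a₀ = ⌊√1792⌋ = 42.
With m₀=0, d₀=1 and mₖ₊₁ = dₖaₖ − mₖ, dₖ₊₁ = (n − mₖ₊₁²)/dₖ, aₖ₊₁ = ⌊(a₀+mₖ₊₁)/dₖ₊₁⌋:
  k=1: m=42, d=28, a=3
  k=2: m=42, d=1, a=84
d=1 and a=2a₀=84 at k=2, so the next step gives (m, d) = (42, 28) again — its k=1 value — and the period has length 2.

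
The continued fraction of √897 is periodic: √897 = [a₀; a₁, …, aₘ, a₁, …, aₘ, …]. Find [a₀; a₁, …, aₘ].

a₀ = ⌊√897⌋ = 29.
With m₀=0, d₀=1 and mₖ₊₁ = dₖaₖ − mₖ, dₖ₊₁ = (n − mₖ₊₁²)/dₖ, aₖ₊₁ = ⌊(a₀+mₖ₊₁)/dₖ₊₁⌋:
  k=1: m=29, d=56, a=1
  k=2: m=27, d=3, a=18
  k=3: m=27, d=56, a=1
  k=4: m=29, d=1, a=58
d=1 and a=2a₀=58 at k=4, so the next step gives (m, d) = (29, 56) again — its k=1 value — and the period has length 4.

[29; 1, 18, 1, 58]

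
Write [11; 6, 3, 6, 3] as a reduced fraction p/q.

Fold from the inside: start with 3/1.
  6 + 1/3 = 19/3
  3 + 3/19 = 60/19
  6 + 19/60 = 379/60
  11 + 60/379 = 4229/379

4229/379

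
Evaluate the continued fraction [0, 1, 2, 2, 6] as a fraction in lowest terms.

Using pₖ = aₖpₖ₋₁ + pₖ₋₂ and qₖ = aₖqₖ₋₁ + qₖ₋₂:
  k=0: a=0, p=0, q=1
  k=1: a=1, p=1, q=1
  k=2: a=2, p=2, q=3
  k=3: a=2, p=5, q=7
  k=4: a=6, p=32, q=45

32/45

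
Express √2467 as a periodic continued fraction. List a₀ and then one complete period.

a₀ = ⌊√2467⌋ = 49.
With m₀=0, d₀=1 and mₖ₊₁ = dₖaₖ − mₖ, dₖ₊₁ = (n − mₖ₊₁²)/dₖ, aₖ₊₁ = ⌊(a₀+mₖ₊₁)/dₖ₊₁⌋:
  k=1: m=49, d=66, a=1
  k=2: m=17, d=33, a=2
  k=3: m=49, d=2, a=49
  k=4: m=49, d=33, a=2
  k=5: m=17, d=66, a=1
  k=6: m=49, d=1, a=98
d=1 and a=2a₀=98 at k=6, so the next step gives (m, d) = (49, 66) again — its k=1 value — and the period has length 6.

[49; 1, 2, 49, 2, 1, 98]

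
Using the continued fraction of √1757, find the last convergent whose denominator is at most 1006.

√1757 = [41; 1, 10, 1, 82, …] (period length 4).
Convergents:
  p_0/q_0 = 41/1
  p_1/q_1 = 42/1
  p_2/q_2 = 461/11
  p_3/q_3 = 503/12
  p_4/q_4 = 41707/995
  p_5/q_5 = 42210/1007
q_4 = 995 ≤ 1006 < 1007 = q_5, so the answer is 41707/995.

41707/995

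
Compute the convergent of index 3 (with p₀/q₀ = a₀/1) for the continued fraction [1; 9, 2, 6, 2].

136/123

Using pₖ = aₖpₖ₋₁ + pₖ₋₂, qₖ = aₖqₖ₋₁ + qₖ₋₂ (with p₋₁=1, p₋₂=0, q₋₁=0, q₋₂=1):
  k=0: a=1, p=1, q=1
  k=1: a=9, p=10, q=9
  k=2: a=2, p=21, q=19
  k=3: a=6, p=136, q=123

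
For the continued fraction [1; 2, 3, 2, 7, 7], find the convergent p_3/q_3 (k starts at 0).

23/16

Using pₖ = aₖpₖ₋₁ + pₖ₋₂, qₖ = aₖqₖ₋₁ + qₖ₋₂ (with p₋₁=1, p₋₂=0, q₋₁=0, q₋₂=1):
  k=0: a=1, p=1, q=1
  k=1: a=2, p=3, q=2
  k=2: a=3, p=10, q=7
  k=3: a=2, p=23, q=16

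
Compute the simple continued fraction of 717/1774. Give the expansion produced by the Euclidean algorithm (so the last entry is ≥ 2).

717 = 0×1774 + 717
1774 = 2×717 + 340
717 = 2×340 + 37
340 = 9×37 + 7
37 = 5×7 + 2
7 = 3×2 + 1
2 = 2×1 + 0  (stop)
So 717/1774 = [0; 2, 2, 9, 5, 3, 2].

[0; 2, 2, 9, 5, 3, 2]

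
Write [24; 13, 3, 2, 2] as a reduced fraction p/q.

5441/226

Fold from the inside: start with 2/1.
  2 + 1/2 = 5/2
  3 + 2/5 = 17/5
  13 + 5/17 = 226/17
  24 + 17/226 = 5441/226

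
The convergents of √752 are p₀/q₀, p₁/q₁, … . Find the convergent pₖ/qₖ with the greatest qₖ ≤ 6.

137/5

√752 = [27; 2, 2, 1, 2, 1, 2, 2, 54, …] (period length 8).
Convergents:
  p_0/q_0 = 27/1
  p_1/q_1 = 55/2
  p_2/q_2 = 137/5
  p_3/q_3 = 192/7
q_2 = 5 ≤ 6 < 7 = q_3, so the answer is 137/5.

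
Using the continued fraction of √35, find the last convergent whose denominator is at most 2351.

10081/1704

√35 = [5; 1, 10, …] (period length 2).
Convergents:
  p_0/q_0 = 5/1
  p_1/q_1 = 6/1
  p_2/q_2 = 65/11
  p_3/q_3 = 71/12
  p_4/q_4 = 775/131
  p_5/q_5 = 846/143
  p_6/q_6 = 9235/1561
  p_7/q_7 = 10081/1704
  p_8/q_8 = 110045/18601
q_7 = 1704 ≤ 2351 < 18601 = q_8, so the answer is 10081/1704.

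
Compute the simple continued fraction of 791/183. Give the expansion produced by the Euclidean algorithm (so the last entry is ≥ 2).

[4; 3, 9, 1, 5]

791 = 4·183 + 59
183 = 3·59 + 6
59 = 9·6 + 5
6 = 1·5 + 1
5 = 5·1 + 0  (stop)
So 791/183 = [4; 3, 9, 1, 5].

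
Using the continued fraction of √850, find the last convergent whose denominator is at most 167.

√850 = [29; 6, 2, 6, 58, …] (period length 4).
Convergents:
  p_0/q_0 = 29/1
  p_1/q_1 = 175/6
  p_2/q_2 = 379/13
  p_3/q_3 = 2449/84
  p_4/q_4 = 142421/4885
q_3 = 84 ≤ 167 < 4885 = q_4, so the answer is 2449/84.

2449/84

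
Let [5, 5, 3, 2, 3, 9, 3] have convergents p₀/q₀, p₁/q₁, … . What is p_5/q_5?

6123/1180

Using pₖ = aₖpₖ₋₁ + pₖ₋₂, qₖ = aₖqₖ₋₁ + qₖ₋₂ (with p₋₁=1, p₋₂=0, q₋₁=0, q₋₂=1):
  k=0: a=5, p=5, q=1
  k=1: a=5, p=26, q=5
  k=2: a=3, p=83, q=16
  k=3: a=2, p=192, q=37
  k=4: a=3, p=659, q=127
  k=5: a=9, p=6123, q=1180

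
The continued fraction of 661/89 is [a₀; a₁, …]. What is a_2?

661 = 7·89 + 38   →  a_0 = 7
89 = 2·38 + 13   →  a_1 = 2
38 = 2·13 + 12   →  a_2 = 2

2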